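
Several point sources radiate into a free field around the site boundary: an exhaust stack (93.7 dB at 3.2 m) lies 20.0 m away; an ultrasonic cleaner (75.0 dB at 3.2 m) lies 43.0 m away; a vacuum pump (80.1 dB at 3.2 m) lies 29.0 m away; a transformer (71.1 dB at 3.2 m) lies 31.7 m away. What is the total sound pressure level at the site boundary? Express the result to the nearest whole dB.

Apply inverse-square spreading to bring every level to the receiver, then sum 10^(L/10).
exhaust stack: 93.7 − 20·log₁₀(20.0/3.2) = 93.7 − 15.92 = 77.78 dB.
ultrasonic cleaner: 75.0 − 20·log₁₀(43.0/3.2) = 75.0 − 22.57 = 52.43 dB.
vacuum pump: 80.1 − 20·log₁₀(29.0/3.2) = 80.1 − 19.14 = 60.96 dB.
transformer: 71.1 − 20·log₁₀(31.7/3.2) = 71.1 − 19.92 = 51.18 dB.
Σ 10^(L/10) = 6.156e+07 → L_total = 10·log₁₀(6.156e+07) = 77.89 dB.

78 dB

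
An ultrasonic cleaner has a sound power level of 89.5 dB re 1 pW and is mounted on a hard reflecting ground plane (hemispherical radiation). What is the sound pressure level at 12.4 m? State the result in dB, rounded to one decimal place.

Free-field hemispherical radiation: L_p = L_w − 10·log₁₀(2π·r²), r = 12.4 m.
2π·r² = 966.1 m², 10·log₁₀ of that is 29.850 dB.
L_p = 89.5 − 29.850 = 59.65 dB.

59.6 dB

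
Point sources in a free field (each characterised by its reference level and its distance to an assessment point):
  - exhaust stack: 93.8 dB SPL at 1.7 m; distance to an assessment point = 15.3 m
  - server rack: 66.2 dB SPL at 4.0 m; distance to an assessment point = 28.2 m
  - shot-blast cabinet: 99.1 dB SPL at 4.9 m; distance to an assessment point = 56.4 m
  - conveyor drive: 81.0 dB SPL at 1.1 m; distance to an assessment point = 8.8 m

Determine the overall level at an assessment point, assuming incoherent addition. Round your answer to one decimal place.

Apply inverse-square spreading to bring every level to the receiver, then sum 10^(L/10).
exhaust stack: 93.8 − 20·log₁₀(15.3/1.7) = 93.8 − 19.08 = 74.72 dB SPL.
server rack: 66.2 − 20·log₁₀(28.2/4.0) = 66.2 − 16.96 = 49.24 dB SPL.
shot-blast cabinet: 99.1 − 20·log₁₀(56.4/4.9) = 99.1 − 21.22 = 77.88 dB SPL.
conveyor drive: 81.0 − 20·log₁₀(8.8/1.1) = 81.0 − 18.06 = 62.94 dB SPL.
Σ 10^(L/10) = 9.302e+07 → L_total = 10·log₁₀(9.302e+07) = 79.69 dB SPL.

79.7 dB SPL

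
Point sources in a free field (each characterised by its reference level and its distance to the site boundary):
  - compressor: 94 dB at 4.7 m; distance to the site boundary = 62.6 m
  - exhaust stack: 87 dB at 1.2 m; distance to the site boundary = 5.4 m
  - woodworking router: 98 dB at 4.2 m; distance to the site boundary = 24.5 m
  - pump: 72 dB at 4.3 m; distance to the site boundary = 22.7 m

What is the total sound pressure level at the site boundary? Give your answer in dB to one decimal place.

Apply inverse-square spreading to bring every level to the receiver, then sum 10^(L/10).
compressor: 94 − 20·log₁₀(62.6/4.7) = 94 − 22.49 = 71.51 dB.
exhaust stack: 87 − 20·log₁₀(5.4/1.2) = 87 − 13.06 = 73.94 dB.
woodworking router: 98 − 20·log₁₀(24.5/4.2) = 98 − 15.32 = 82.68 dB.
pump: 72 − 20·log₁₀(22.7/4.3) = 72 − 14.45 = 57.55 dB.
Σ 10^(L/10) = 2.249e+08 → L_total = 10·log₁₀(2.249e+08) = 83.52 dB.

83.5 dB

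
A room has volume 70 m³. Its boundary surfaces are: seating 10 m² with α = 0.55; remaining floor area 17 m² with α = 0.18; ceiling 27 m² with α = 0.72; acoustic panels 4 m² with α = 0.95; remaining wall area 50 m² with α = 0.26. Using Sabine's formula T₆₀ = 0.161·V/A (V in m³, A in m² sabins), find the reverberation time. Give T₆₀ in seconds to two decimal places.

Total absorption A = 10·0.55 + 17·0.18 + 27·0.72 + 4·0.95 + 50·0.26 = 44.80 m² sabins.
T₆₀ = 0.161·V/A = 0.161·70/44.80 = 0.252 s.

0.25 s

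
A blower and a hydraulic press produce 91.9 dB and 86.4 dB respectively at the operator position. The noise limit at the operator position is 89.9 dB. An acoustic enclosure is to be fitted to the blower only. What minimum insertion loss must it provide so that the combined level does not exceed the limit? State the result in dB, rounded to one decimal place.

4.6 dB

Everything except the blower sums to 10^(86.4/10) = 4.365e+08 in linear terms, 86.40 dB.
To meet 89.9 dB overall, the treated blower may contribute at most 10^(89.9/10) − 4.365e+08 = 5.407e+08, i.e. 87.33 dB.
So the blower must be reduced from 91.9 to 87.33 dB: IL = 4.57 dB.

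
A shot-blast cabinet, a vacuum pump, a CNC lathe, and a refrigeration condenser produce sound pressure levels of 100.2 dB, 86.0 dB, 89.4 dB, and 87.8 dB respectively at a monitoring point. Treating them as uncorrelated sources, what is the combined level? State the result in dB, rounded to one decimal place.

100.9 dB

Incoherent sources combine by intensity addition: L_total = 10·log₁₀(Σ 10^(L_i/10)).
Σ 10^(L/10) = 10^(100.2/10) + 10^(86.0/10) + 10^(89.4/10) + 10^(87.8/10) = 1.234e+10.
L_total = 10·log₁₀(1.234e+10) = 100.91 dB.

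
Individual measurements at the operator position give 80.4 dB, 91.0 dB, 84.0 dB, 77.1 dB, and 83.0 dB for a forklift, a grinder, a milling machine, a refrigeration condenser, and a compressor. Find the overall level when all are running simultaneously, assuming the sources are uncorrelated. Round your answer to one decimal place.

Incoherent sources combine by intensity addition: L_total = 10·log₁₀(Σ 10^(L_i/10)).
Σ 10^(L/10) = 10^(80.4/10) + 10^(91.0/10) + 10^(84.0/10) + 10^(77.1/10) + 10^(83.0/10) = 1.871e+09.
L_total = 10·log₁₀(1.871e+09) = 92.72 dB.

92.7 dB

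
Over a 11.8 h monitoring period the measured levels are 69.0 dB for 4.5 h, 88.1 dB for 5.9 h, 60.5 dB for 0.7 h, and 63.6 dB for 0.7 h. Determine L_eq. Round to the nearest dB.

Weight each interval's intensity by its duration and average over T = 11.8 h:
Σ tᵢ·10^(Lᵢ/10) = 4.5·10^(69.0/10) + 5.9·10^(88.1/10) + 0.7·10^(60.5/10) + 0.7·10^(63.6/10) = 3.847e+09.
L_eq = 10·log₁₀(3.847e+09/11.8) = 85.13 dB.

85 dB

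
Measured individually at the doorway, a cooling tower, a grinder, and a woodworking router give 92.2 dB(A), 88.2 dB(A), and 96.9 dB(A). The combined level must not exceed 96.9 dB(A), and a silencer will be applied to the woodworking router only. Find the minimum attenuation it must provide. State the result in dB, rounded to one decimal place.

Everything except the woodworking router sums to 10^(92.2/10) + 10^(88.2/10) = 2.320e+09 in linear terms, 93.66 dB(A).
The limit corresponds to 10^(96.9/10) = 4.898e+09; subtracting the fixed part leaves 2.578e+09 for the woodworking router, i.e. 94.11 dB(A).
So the woodworking router must be reduced from 96.9 to 94.11 dB(A): IL = 2.79 dB.

2.8 dB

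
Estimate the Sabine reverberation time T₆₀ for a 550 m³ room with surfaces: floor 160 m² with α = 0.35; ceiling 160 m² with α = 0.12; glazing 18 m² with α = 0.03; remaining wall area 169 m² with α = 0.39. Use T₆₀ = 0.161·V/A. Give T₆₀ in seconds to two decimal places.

0.63 s

Summing Sᵢαᵢ: 160·0.35 + 160·0.12 + 18·0.03 + 169·0.39 = 141.65 m².
T₆₀ = 0.161·V/A = 0.161·550/141.65 = 0.625 s.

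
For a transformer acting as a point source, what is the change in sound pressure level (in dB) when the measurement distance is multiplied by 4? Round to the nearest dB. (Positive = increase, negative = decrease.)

-12 dB

Point-source spreading: ΔL = −20·log₁₀(r₂/r₁).
ΔL = −20·log₁₀(4) = -12.04 dB.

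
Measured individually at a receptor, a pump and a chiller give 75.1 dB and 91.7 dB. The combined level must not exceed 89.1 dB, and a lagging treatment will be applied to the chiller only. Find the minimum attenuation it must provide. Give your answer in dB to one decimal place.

The untreated sources together contribute 10^(75.1/10) = 3.236e+07, i.e. 75.10 dB.
The limit corresponds to 10^(89.1/10) = 8.128e+08; subtracting the fixed part leaves 7.805e+08 for the chiller, i.e. 88.92 dB.
So the chiller must be reduced from 91.7 to 88.92 dB: IL = 2.78 dB.

2.8 dB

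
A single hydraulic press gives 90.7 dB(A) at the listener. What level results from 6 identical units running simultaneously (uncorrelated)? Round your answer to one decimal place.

98.5 dB(A)

L_total = L₁ + 10·log₁₀ N for N identical incoherent sources.
L_total = 90.7 + 10·log₁₀(6) = 90.7 + 7.782 = 98.48 dB(A).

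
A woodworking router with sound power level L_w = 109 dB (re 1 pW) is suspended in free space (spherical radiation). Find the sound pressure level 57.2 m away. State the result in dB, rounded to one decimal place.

Free-field spherical radiation: L_p = L_w − 10·log₁₀(4π·r²), r = 57.2 m.
4π·r² = 4.112e+04 m², 10·log₁₀ of that is 46.140 dB.
L_p = 109 − 46.140 = 62.86 dB.

62.9 dB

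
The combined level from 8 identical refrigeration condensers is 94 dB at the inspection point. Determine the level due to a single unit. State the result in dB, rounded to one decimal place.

8 equal contributions raise the level by 10·log₁₀ 8 = 9.031 dB, so each unit alone gives 94 − 9.031.

85.0 dB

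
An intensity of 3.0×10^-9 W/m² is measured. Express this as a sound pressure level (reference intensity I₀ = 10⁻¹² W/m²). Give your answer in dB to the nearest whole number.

35 dB

Dividing by I₀ shifts the exponent by 12: I/I₀ = 3.0×10^3.
L = 10·(0.4771 + 3) = 34.77 dB.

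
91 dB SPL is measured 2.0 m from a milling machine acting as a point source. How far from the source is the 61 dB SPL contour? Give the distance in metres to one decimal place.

Point-source spreading drops the level by 20·log₁₀(r₂/r₁); inverting, r₂/r₁ = 10^(ΔL/20).
r₂ = 2.0·10^((91−61)/20) = 2.0·10^(30.0/20) = 63.25 m.

63.2 m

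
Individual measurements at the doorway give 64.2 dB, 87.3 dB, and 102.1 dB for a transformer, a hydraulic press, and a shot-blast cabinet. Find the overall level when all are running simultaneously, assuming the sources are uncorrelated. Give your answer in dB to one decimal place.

102.2 dB

For uncorrelated sources the intensities add, so convert each level to linear form, sum, and take 10·log₁₀ of the total.
Σ 10^(L/10) = 10^(64.2/10) + 10^(87.3/10) + 10^(102.1/10) = 1.676e+10.
L_total = 10·log₁₀(1.676e+10) = 102.24 dB.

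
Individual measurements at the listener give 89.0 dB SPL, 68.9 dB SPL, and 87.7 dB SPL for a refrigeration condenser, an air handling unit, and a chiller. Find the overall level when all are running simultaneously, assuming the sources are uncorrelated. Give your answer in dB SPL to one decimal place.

91.4 dB SPL

Incoherent sources combine by intensity addition: L_total = 10·log₁₀(Σ 10^(L_i/10)).
Σ 10^(L/10) = 10^(89.0/10) + 10^(68.9/10) + 10^(87.7/10) = 1.391e+09.
L_total = 10·log₁₀(1.391e+09) = 91.43 dB SPL.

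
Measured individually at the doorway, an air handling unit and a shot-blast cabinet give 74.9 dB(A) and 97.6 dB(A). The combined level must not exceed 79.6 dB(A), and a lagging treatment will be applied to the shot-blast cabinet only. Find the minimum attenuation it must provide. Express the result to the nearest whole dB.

The untreated sources together contribute 10^(74.9/10) = 3.090e+07, i.e. 74.90 dB(A).
The limit corresponds to 10^(79.6/10) = 9.120e+07; subtracting the fixed part leaves 6.030e+07 for the shot-blast cabinet, i.e. 77.80 dB(A).
Required insertion loss = 97.6 − 77.80 = 19.80 dB.

20 dB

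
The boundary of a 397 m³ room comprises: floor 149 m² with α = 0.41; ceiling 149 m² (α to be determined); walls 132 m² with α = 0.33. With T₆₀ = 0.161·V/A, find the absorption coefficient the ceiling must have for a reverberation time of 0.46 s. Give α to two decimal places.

A = 0.161·V/T₆₀ = 0.161·397/0.46 = 138.95 m² sabins.
Absorption from the other surfaces = 149·0.41 + 132·0.33 = 104.65 m², so the ceiling must supply 34.30 m² over 149 m².
α = 34.30/149 = 0.230.

0.23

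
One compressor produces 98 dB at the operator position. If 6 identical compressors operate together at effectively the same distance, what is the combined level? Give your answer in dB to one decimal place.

105.8 dB

L_total = L₁ + 10·log₁₀ N for N identical incoherent sources.
L_total = 98 + 10·log₁₀(6) = 98 + 7.782 = 105.78 dB.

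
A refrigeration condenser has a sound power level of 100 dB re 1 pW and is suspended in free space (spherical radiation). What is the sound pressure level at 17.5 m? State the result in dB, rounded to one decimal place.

64.1 dB

The power spreads over a sphere of area 4π·r², so L_p = L_w − 10·log₁₀(4π·r²).
4π·r² = 3848 m², 10·log₁₀ of that is 35.853 dB.
L_p = 100 − 35.853 = 64.15 dB.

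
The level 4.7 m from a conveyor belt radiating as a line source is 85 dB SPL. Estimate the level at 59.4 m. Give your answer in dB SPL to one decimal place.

74.0 dB SPL

Line-source attenuation: ΔL = 10·log₁₀(r₂/r₁) = 10·log₁₀(59.4/4.7) = 11.017 dB.
L₂ = 85 − 10·log₁₀(59.4/4.7) = 85 − 11.017 = 73.98 dB SPL.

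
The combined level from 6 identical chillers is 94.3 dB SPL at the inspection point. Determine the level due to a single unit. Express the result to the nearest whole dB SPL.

87 dB SPL

6 equal contributions raise the level by 10·log₁₀ 6 = 7.782 dB, so each unit alone gives 94.3 − 7.782.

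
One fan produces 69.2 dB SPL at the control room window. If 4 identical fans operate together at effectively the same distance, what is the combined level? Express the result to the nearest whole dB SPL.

75 dB SPL

L_total = L₁ + 10·log₁₀ N for N identical incoherent sources.
L_total = 69.2 + 10·log₁₀(4) = 69.2 + 6.021 = 75.22 dB SPL.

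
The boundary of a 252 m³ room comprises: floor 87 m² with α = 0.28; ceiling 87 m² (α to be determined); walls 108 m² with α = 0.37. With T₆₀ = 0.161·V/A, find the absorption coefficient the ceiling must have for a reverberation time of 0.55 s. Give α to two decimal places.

0.11

From T₆₀ = 0.161·V/A, the target T₆₀ = 0.55 s needs A = 0.161·252/0.55 = 73.77 m².
Absorption from the other surfaces = 87·0.28 + 108·0.37 = 64.32 m², so the ceiling must supply 9.45 m² over 87 m².
α = 9.45/87 = 0.109.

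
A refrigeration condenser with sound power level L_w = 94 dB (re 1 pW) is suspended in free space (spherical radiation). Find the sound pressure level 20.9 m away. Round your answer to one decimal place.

56.6 dB

Free-field spherical radiation: L_p = L_w − 10·log₁₀(4π·r²), r = 20.9 m.
4π·r² = 5489 m², 10·log₁₀ of that is 37.395 dB.
L_p = 94 − 37.395 = 56.60 dB.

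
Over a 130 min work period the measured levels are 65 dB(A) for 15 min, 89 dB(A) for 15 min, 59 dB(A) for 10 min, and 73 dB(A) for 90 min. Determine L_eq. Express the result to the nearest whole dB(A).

80 dB(A)

Weight each interval's intensity by its duration and average over T = 130 min:
Σ tᵢ·10^(Lᵢ/10) = 15·10^(65/10) + 15·10^(89/10) + 10·10^(59/10) + 90·10^(73/10) = 1.377e+10.
L_eq = 10·log₁₀(1.377e+10/130) = 80.25 dB(A).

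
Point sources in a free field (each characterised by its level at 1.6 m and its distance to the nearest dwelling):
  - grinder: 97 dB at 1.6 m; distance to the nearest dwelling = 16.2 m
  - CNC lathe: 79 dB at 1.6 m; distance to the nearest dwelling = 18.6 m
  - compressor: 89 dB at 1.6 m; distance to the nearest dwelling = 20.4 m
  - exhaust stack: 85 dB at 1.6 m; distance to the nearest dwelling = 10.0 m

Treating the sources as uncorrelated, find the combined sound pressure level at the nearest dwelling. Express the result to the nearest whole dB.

Apply inverse-square spreading to bring every level to the receiver, then sum 10^(L/10).
grinder: 97 − 20·log₁₀(16.2/1.6) = 97 − 20.11 = 76.89 dB.
CNC lathe: 79 − 20·log₁₀(18.6/1.6) = 79 − 21.31 = 57.69 dB.
compressor: 89 − 20·log₁₀(20.4/1.6) = 89 − 22.11 = 66.89 dB.
exhaust stack: 85 − 20·log₁₀(10.0/1.6) = 85 − 15.92 = 69.08 dB.
Σ 10^(L/10) = 6.246e+07 → L_total = 10·log₁₀(6.246e+07) = 77.96 dB.

78 dB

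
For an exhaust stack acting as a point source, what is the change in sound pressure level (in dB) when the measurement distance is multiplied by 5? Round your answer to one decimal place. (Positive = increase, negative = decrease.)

-14.0 dB

Point-source spreading: ΔL = −20·log₁₀(r₂/r₁).
ΔL = −20·log₁₀(5) = -13.98 dB.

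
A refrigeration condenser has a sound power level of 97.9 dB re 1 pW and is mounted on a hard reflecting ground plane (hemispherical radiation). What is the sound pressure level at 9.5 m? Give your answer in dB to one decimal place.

70.4 dB

The power spreads over a hemisphere of area 2π·r², so L_p = L_w − 10·log₁₀(2π·r²).
2π·r² = 567.1 m², 10·log₁₀ of that is 27.536 dB.
L_p = 97.9 − 27.536 = 70.36 dB.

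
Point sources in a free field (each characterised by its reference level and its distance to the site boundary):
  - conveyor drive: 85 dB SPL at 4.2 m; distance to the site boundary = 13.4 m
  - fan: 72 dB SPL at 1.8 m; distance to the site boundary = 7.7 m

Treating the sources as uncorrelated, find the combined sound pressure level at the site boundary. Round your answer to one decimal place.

75.0 dB SPL

First find each source's level at the receiver (point-source: −20·log₁₀(r/r_ref)), then combine on an intensity basis.
conveyor drive: 85 − 20·log₁₀(13.4/4.2) = 85 − 10.08 = 74.92 dB SPL.
fan: 72 − 20·log₁₀(7.7/1.8) = 72 − 12.62 = 59.38 dB SPL.
Σ 10^(L/10) = 3.193e+07 → L_total = 10·log₁₀(3.193e+07) = 75.04 dB SPL.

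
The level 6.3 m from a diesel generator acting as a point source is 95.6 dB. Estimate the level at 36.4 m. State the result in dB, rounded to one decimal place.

80.4 dB

For a point source, L₂ = L₁ − 20·log₁₀(r₂/r₁).
L₂ = 95.6 − 20·log₁₀(36.4/6.3) = 95.6 − 15.235 = 80.36 dB.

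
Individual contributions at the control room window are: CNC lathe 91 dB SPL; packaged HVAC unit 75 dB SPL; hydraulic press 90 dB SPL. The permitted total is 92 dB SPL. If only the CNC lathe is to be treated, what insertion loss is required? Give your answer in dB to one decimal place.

Fixed contribution from the other sources: Σ 10^(L/10) = 10^(75/10) + 10^(90/10) = 1.032e+09 (90.14 dB SPL).
The limit corresponds to 10^(92/10) = 1.585e+09; subtracting the fixed part leaves 5.533e+08 for the CNC lathe, i.e. 87.43 dB SPL.
Required insertion loss = 91 − 87.43 = 3.57 dB.

3.6 dB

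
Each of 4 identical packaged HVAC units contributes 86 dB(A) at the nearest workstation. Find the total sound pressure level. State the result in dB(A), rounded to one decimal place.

92.0 dB(A)

L_total = L₁ + 10·log₁₀ N for N identical incoherent sources.
L_total = 86 + 10·log₁₀(4) = 86 + 6.021 = 92.02 dB(A).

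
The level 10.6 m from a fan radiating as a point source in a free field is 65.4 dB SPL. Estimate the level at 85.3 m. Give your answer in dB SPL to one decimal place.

For a point source, L₂ = L₁ − 20·log₁₀(r₂/r₁).
L₂ = 65.4 − 20·log₁₀(85.3/10.6) = 65.4 − 18.113 = 47.29 dB SPL.

47.3 dB SPL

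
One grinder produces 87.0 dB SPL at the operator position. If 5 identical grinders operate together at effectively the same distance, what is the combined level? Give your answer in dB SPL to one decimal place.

N identical incoherent sources raise the level by 10·log₁₀ N.
L_total = 87.0 + 10·log₁₀(5) = 87.0 + 6.990 = 93.99 dB SPL.

94.0 dB SPL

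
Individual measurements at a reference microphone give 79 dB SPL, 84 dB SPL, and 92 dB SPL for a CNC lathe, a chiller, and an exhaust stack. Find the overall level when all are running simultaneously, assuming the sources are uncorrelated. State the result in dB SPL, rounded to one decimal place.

92.8 dB SPL

For uncorrelated sources the intensities add, so convert each level to linear form, sum, and take 10·log₁₀ of the total.
Σ 10^(L/10) = 10^(79/10) + 10^(84/10) + 10^(92/10) = 1.916e+09.
L_total = 10·log₁₀(1.916e+09) = 92.82 dB SPL.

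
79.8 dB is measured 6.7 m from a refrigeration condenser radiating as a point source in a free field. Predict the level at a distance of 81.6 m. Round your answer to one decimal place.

Spherical spreading from a point source gives a 20·log₁₀(r₂/r₁) drop.
L₂ = 79.8 − 20·log₁₀(81.6/6.7) = 79.8 − 21.712 = 58.09 dB.

58.1 dB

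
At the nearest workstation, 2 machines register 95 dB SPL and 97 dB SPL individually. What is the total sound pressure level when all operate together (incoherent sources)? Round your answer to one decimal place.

99.1 dB SPL

For uncorrelated sources the intensities add, so convert each level to linear form, sum, and take 10·log₁₀ of the total.
Σ 10^(L/10) = 10^(95/10) + 10^(97/10) = 8.174e+09.
L_total = 10·log₁₀(8.174e+09) = 99.12 dB SPL.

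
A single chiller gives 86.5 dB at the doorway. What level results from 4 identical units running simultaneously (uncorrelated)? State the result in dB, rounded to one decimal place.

With 4 equal, uncorrelated contributions the intensity is 4× that of one unit, giving a rise of 10·log₁₀ 4.
L_total = 86.5 + 10·log₁₀(4) = 86.5 + 6.021 = 92.52 dB.

92.5 dB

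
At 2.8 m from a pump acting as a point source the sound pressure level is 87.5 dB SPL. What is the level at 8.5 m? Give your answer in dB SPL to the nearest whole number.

78 dB SPL

Point-source attenuation: ΔL = 20·log₁₀(r₂/r₁) = 20·log₁₀(8.5/2.8) = 9.645 dB.
L₂ = 87.5 − 20·log₁₀(8.5/2.8) = 87.5 − 9.645 = 77.85 dB SPL.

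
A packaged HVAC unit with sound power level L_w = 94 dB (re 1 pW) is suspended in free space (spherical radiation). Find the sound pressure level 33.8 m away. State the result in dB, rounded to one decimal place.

Free-field spherical radiation: L_p = L_w − 10·log₁₀(4π·r²), r = 33.8 m.
4π·r² = 1.436e+04 m², 10·log₁₀ of that is 41.570 dB.
L_p = 94 − 41.570 = 52.43 dB.

52.4 dB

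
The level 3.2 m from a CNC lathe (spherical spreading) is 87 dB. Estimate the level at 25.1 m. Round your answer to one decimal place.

69.1 dB

Spherical spreading from a point source gives a 20·log₁₀(r₂/r₁) drop.
L₂ = 87 − 20·log₁₀(25.1/3.2) = 87 − 17.890 = 69.11 dB.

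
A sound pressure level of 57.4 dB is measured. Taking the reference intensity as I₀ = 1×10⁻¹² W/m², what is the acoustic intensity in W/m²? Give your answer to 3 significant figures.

5.50e-07 W/m²

I/I₀ = 10^(57.4/10) = 5.495e+05, so I = 5.495e+05 × 10⁻¹² W/m².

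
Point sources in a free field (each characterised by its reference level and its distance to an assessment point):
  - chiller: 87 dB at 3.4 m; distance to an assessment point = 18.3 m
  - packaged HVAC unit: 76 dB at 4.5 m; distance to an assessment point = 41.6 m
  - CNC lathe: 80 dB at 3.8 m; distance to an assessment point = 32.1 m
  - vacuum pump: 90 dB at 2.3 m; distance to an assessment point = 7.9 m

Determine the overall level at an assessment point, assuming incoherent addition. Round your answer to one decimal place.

Propagate each source to the receiver with L = L_ref − 20·log₁₀(r/r_ref), then add intensities.
chiller: 87 − 20·log₁₀(18.3/3.4) = 87 − 14.62 = 72.38 dB.
packaged HVAC unit: 76 − 20·log₁₀(41.6/4.5) = 76 − 19.32 = 56.68 dB.
CNC lathe: 80 − 20·log₁₀(32.1/3.8) = 80 − 18.53 = 61.47 dB.
vacuum pump: 90 − 20·log₁₀(7.9/2.3) = 90 − 10.72 = 79.28 dB.
Σ 10^(L/10) = 1.039e+08 → L_total = 10·log₁₀(1.039e+08) = 80.17 dB.

80.2 dB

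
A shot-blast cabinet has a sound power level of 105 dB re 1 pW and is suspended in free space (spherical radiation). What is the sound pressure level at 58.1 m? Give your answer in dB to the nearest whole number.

59 dB

L_p = L_w − 10·log₁₀(4π·r²) with r = 58.1 m.
4π·r² = 4.242e+04 m², 10·log₁₀ of that is 46.276 dB.
L_p = 105 − 46.276 = 58.72 dB.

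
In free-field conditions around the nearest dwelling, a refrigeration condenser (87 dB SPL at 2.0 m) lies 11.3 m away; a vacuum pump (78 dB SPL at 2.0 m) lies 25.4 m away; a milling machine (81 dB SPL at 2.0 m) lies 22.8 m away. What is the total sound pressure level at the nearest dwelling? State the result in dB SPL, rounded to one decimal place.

72.3 dB SPL

First find each source's level at the receiver (point-source: −20·log₁₀(r/r_ref)), then combine on an intensity basis.
refrigeration condenser: 87 − 20·log₁₀(11.3/2.0) = 87 − 15.04 = 71.96 dB SPL.
vacuum pump: 78 − 20·log₁₀(25.4/2.0) = 78 − 22.08 = 55.92 dB SPL.
milling machine: 81 − 20·log₁₀(22.8/2.0) = 81 − 21.14 = 59.86 dB SPL.
Σ 10^(L/10) = 1.706e+07 → L_total = 10·log₁₀(1.706e+07) = 72.32 dB SPL.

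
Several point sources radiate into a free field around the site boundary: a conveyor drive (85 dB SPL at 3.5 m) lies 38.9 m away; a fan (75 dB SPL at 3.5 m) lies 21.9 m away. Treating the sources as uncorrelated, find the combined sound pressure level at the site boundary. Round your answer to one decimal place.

65.3 dB SPL

Propagate each source to the receiver with L = L_ref − 20·log₁₀(r/r_ref), then add intensities.
conveyor drive: 85 − 20·log₁₀(38.9/3.5) = 85 − 20.92 = 64.08 dB SPL.
fan: 75 − 20·log₁₀(21.9/3.5) = 75 − 15.93 = 59.07 dB SPL.
Σ 10^(L/10) = 3.368e+06 → L_total = 10·log₁₀(3.368e+06) = 65.27 dB SPL.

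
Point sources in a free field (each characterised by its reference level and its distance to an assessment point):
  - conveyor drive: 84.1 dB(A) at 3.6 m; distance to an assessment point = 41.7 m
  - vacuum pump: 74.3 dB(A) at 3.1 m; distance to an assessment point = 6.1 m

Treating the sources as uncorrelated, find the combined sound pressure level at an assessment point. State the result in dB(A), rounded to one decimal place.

69.5 dB(A)

First find each source's level at the receiver (point-source: −20·log₁₀(r/r_ref)), then combine on an intensity basis.
conveyor drive: 84.1 − 20·log₁₀(41.7/3.6) = 84.1 − 21.28 = 62.82 dB(A).
vacuum pump: 74.3 − 20·log₁₀(6.1/3.1) = 74.3 − 5.88 = 68.42 dB(A).
Σ 10^(L/10) = 8.867e+06 → L_total = 10·log₁₀(8.867e+06) = 69.48 dB(A).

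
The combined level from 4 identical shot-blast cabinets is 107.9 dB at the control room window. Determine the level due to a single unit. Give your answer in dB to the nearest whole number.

102 dB

For N identical incoherent sources L_total = L₁ + 10·log₁₀ N, so L₁ = 107.9 − 10·log₁₀(4) = 107.9 − 6.021.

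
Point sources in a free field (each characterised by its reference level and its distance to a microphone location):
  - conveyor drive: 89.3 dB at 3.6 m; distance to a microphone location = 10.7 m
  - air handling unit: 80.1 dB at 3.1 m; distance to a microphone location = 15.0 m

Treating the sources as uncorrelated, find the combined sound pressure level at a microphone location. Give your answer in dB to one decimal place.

First find each source's level at the receiver (point-source: −20·log₁₀(r/r_ref)), then combine on an intensity basis.
conveyor drive: 89.3 − 20·log₁₀(10.7/3.6) = 89.3 − 9.46 = 79.84 dB.
air handling unit: 80.1 − 20·log₁₀(15.0/3.1) = 80.1 − 13.69 = 66.41 dB.
Σ 10^(L/10) = 1.007e+08 → L_total = 10·log₁₀(1.007e+08) = 80.03 dB.

80.0 dB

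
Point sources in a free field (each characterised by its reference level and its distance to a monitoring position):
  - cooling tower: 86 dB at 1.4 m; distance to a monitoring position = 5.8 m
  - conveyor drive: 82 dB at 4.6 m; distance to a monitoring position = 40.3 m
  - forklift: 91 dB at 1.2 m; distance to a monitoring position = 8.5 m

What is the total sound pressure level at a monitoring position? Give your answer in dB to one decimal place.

Apply inverse-square spreading to bring every level to the receiver, then sum 10^(L/10).
cooling tower: 86 − 20·log₁₀(5.8/1.4) = 86 − 12.35 = 73.65 dB.
conveyor drive: 82 − 20·log₁₀(40.3/4.6) = 82 − 18.85 = 63.15 dB.
forklift: 91 − 20·log₁₀(8.5/1.2) = 91 − 17.00 = 74.00 dB.
Σ 10^(L/10) = 5.035e+07 → L_total = 10·log₁₀(5.035e+07) = 77.02 dB.

77.0 dB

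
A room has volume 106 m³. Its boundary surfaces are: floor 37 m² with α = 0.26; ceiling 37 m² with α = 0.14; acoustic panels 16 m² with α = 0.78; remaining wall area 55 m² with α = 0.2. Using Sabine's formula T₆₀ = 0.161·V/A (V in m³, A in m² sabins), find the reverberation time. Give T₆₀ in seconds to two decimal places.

0.45 s

A = Σ Sᵢαᵢ = 37·0.26 + 37·0.14 + 16·0.78 + 55·0.2 = 38.28 m².
T₆₀ = 0.161·V/A = 0.161·106/38.28 = 0.446 s.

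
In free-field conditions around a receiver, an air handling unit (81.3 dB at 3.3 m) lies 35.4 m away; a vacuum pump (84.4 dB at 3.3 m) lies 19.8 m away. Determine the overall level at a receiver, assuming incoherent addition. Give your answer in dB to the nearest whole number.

69 dB

Propagate each source to the receiver with L = L_ref − 20·log₁₀(r/r_ref), then add intensities.
air handling unit: 81.3 − 20·log₁₀(35.4/3.3) = 81.3 − 20.61 = 60.69 dB.
vacuum pump: 84.4 − 20·log₁₀(19.8/3.3) = 84.4 − 15.56 = 68.84 dB.
Σ 10^(L/10) = 8.823e+06 → L_total = 10·log₁₀(8.823e+06) = 69.46 dB.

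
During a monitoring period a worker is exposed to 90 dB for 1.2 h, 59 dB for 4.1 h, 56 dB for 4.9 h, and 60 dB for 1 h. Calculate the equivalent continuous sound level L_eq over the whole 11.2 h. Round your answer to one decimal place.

80.3 dB

L_eq = 10·log₁₀[(1/T)·Σ tᵢ·10^(Lᵢ/10)] with T = 11.2 h.
Σ tᵢ·10^(Lᵢ/10) = 1.2·10^(90/10) + 4.1·10^(59/10) + 4.9·10^(56/10) + 1·10^(60/10) = 1.206e+09.
L_eq = 10·log₁₀(1.206e+09/11.2) = 80.32 dB.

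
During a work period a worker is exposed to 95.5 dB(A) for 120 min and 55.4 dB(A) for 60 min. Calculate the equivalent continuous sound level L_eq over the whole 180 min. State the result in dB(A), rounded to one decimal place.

93.7 dB(A)

Weight each interval's intensity by its duration and average over T = 180 min:
Σ tᵢ·10^(Lᵢ/10) = 120·10^(95.5/10) + 60·10^(55.4/10) = 4.258e+11.
L_eq = 10·log₁₀(4.258e+11/180) = 93.74 dB(A).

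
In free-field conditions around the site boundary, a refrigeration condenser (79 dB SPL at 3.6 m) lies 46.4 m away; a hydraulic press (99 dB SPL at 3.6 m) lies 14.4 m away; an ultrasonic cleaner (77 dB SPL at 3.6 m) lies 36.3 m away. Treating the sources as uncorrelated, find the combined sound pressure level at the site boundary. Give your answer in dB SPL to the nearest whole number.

First find each source's level at the receiver (point-source: −20·log₁₀(r/r_ref)), then combine on an intensity basis.
refrigeration condenser: 79 − 20·log₁₀(46.4/3.6) = 79 − 22.20 = 56.80 dB SPL.
hydraulic press: 99 − 20·log₁₀(14.4/3.6) = 99 − 12.04 = 86.96 dB SPL.
ultrasonic cleaner: 77 − 20·log₁₀(36.3/3.6) = 77 − 20.07 = 56.93 dB SPL.
Σ 10^(L/10) = 4.974e+08 → L_total = 10·log₁₀(4.974e+08) = 86.97 dB SPL.

87 dB SPL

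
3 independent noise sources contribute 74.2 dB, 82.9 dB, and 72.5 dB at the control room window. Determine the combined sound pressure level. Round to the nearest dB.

84 dB

Incoherent sources combine by intensity addition: L_total = 10·log₁₀(Σ 10^(L_i/10)).
Σ 10^(L/10) = 10^(74.2/10) + 10^(82.9/10) + 10^(72.5/10) = 2.391e+08.
L_total = 10·log₁₀(2.391e+08) = 83.79 dB.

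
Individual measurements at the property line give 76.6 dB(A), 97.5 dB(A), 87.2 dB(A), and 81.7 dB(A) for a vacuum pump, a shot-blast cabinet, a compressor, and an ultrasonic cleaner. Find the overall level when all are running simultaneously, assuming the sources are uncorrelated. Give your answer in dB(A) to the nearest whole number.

98 dB(A)

Incoherent sources combine by intensity addition: L_total = 10·log₁₀(Σ 10^(L_i/10)).
Σ 10^(L/10) = 10^(76.6/10) + 10^(97.5/10) + 10^(87.2/10) + 10^(81.7/10) = 6.342e+09.
L_total = 10·log₁₀(6.342e+09) = 98.02 dB(A).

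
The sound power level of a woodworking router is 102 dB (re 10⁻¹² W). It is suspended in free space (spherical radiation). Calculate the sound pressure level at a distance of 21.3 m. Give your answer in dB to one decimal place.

64.4 dB

Free-field spherical radiation: L_p = L_w − 10·log₁₀(4π·r²), r = 21.3 m.
4π·r² = 5701 m², 10·log₁₀ of that is 37.560 dB.
L_p = 102 − 37.560 = 64.44 dB.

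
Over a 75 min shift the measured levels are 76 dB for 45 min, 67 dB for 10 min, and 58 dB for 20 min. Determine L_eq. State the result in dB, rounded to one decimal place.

73.9 dB

The energy average is taken in the linear domain: L_eq = 10·log₁₀[(Σ tᵢ·10^(Lᵢ/10))/T], T = 75 min.
Σ tᵢ·10^(Lᵢ/10) = 45·10^(76/10) + 10·10^(67/10) + 20·10^(58/10) = 1.854e+09.
L_eq = 10·log₁₀(1.854e+09/75) = 73.93 dB.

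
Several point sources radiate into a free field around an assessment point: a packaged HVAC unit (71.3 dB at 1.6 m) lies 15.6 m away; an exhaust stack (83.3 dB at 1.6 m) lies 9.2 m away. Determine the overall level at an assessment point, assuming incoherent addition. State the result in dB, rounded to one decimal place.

68.2 dB

Propagate each source to the receiver with L = L_ref − 20·log₁₀(r/r_ref), then add intensities.
packaged HVAC unit: 71.3 − 20·log₁₀(15.6/1.6) = 71.3 − 19.78 = 51.52 dB.
exhaust stack: 83.3 − 20·log₁₀(9.2/1.6) = 83.3 − 15.19 = 68.11 dB.
Σ 10^(L/10) = 6.608e+06 → L_total = 10·log₁₀(6.608e+06) = 68.20 dB.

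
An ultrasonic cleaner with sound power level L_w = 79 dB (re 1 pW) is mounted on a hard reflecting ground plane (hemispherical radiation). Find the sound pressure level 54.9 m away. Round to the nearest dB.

36 dB

Free-field hemispherical radiation: L_p = L_w − 10·log₁₀(2π·r²), r = 54.9 m.
2π·r² = 1.894e+04 m², 10·log₁₀ of that is 42.773 dB.
L_p = 79 − 42.773 = 36.23 dB.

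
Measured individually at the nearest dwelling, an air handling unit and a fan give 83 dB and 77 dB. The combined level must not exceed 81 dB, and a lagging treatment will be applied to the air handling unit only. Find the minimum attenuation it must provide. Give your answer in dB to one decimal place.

The untreated sources together contribute 10^(77/10) = 5.012e+07, i.e. 77.00 dB.
To meet 81 dB overall, the treated air handling unit may contribute at most 10^(81/10) − 5.012e+07 = 7.577e+07, i.e. 78.80 dB.
So the air handling unit must be reduced from 83 to 78.80 dB: IL = 4.20 dB.

4.2 dB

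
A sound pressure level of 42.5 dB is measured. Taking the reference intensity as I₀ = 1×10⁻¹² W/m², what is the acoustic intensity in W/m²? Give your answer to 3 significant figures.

1.78e-08 W/m²

I = I₀·10^(L/10) = 10⁻¹² × 10^(42.5/10) = 10^(-7.750).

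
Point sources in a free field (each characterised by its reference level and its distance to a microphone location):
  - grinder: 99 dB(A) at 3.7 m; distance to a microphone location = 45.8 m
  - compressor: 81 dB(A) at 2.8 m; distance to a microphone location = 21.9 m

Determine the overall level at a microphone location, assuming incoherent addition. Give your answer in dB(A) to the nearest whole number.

First find each source's level at the receiver (point-source: −20·log₁₀(r/r_ref)), then combine on an intensity basis.
grinder: 99 − 20·log₁₀(45.8/3.7) = 99 − 21.85 = 77.15 dB(A).
compressor: 81 − 20·log₁₀(21.9/2.8) = 81 − 17.87 = 63.13 dB(A).
Σ 10^(L/10) = 5.390e+07 → L_total = 10·log₁₀(5.390e+07) = 77.32 dB(A).

77 dB(A)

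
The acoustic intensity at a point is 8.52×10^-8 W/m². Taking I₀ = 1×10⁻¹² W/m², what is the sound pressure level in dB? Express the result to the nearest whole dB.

49 dB

Dividing by I₀ shifts the exponent by 12: I/I₀ = 8.52×10^4.
L = 10·(0.9304 + 4) = 49.30 dB.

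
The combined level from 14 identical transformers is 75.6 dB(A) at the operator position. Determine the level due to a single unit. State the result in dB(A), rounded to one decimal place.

For N identical incoherent sources L_total = L₁ + 10·log₁₀ N, so L₁ = 75.6 − 10·log₁₀(14) = 75.6 − 11.461.

64.1 dB(A)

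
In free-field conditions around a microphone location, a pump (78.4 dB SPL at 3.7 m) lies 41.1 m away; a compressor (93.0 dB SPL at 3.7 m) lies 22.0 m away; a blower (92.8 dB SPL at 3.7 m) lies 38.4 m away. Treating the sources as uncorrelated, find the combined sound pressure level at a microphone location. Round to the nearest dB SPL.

First find each source's level at the receiver (point-source: −20·log₁₀(r/r_ref)), then combine on an intensity basis.
pump: 78.4 − 20·log₁₀(41.1/3.7) = 78.4 − 20.91 = 57.49 dB SPL.
compressor: 93.0 − 20·log₁₀(22.0/3.7) = 93.0 − 15.48 = 77.52 dB SPL.
blower: 92.8 − 20·log₁₀(38.4/3.7) = 92.8 − 20.32 = 72.48 dB SPL.
Σ 10^(L/10) = 7.469e+07 → L_total = 10·log₁₀(7.469e+07) = 78.73 dB SPL.

79 dB SPL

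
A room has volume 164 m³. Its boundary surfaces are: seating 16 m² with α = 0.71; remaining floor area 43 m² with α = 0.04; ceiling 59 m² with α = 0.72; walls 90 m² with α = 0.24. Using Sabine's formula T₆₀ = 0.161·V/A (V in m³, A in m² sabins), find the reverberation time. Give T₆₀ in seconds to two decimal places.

A = Σ Sᵢαᵢ = 16·0.71 + 43·0.04 + 59·0.72 + 90·0.24 = 77.16 m².
T₆₀ = 0.161 × 164 / 77.16 = 0.342 s.

0.34 s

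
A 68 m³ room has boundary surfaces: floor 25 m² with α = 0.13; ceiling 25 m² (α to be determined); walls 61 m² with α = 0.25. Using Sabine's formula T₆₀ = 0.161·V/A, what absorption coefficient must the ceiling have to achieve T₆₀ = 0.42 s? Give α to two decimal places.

A = 0.161·V/T₆₀ = 0.161·68/0.42 = 26.07 m² sabins.
Absorption from the other surfaces = 25·0.13 + 61·0.25 = 18.50 m², so the ceiling must supply 7.57 m² over 25 m².
α = 7.57/25 = 0.303.

0.30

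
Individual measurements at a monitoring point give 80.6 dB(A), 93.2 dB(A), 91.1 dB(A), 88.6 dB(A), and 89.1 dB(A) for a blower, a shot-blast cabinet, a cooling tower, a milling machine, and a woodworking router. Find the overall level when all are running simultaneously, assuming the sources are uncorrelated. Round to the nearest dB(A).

97 dB(A)

Incoherent sources combine by intensity addition: L_total = 10·log₁₀(Σ 10^(L_i/10)).
Σ 10^(L/10) = 10^(80.6/10) + 10^(93.2/10) + 10^(91.1/10) + 10^(88.6/10) + 10^(89.1/10) = 5.030e+09.
L_total = 10·log₁₀(5.030e+09) = 97.02 dB(A).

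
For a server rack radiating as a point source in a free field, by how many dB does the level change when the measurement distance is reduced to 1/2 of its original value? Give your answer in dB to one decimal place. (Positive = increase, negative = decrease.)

With spherical spreading the level changes by −20·log₁₀(r₂/r₁).
ΔL = −20·log₁₀(0.5) = +6.02 dB.

+6.0 dB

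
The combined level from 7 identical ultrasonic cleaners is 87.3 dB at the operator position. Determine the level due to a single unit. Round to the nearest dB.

For N identical incoherent sources L_total = L₁ + 10·log₁₀ N, so L₁ = 87.3 − 10·log₁₀(7) = 87.3 − 8.451.

79 dB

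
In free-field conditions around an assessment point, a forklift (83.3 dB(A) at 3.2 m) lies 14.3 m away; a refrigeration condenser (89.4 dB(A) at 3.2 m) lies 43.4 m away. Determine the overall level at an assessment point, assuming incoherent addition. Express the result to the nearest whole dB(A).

72 dB(A)

Apply inverse-square spreading to bring every level to the receiver, then sum 10^(L/10).
forklift: 83.3 − 20·log₁₀(14.3/3.2) = 83.3 − 13.00 = 70.30 dB(A).
refrigeration condenser: 89.4 − 20·log₁₀(43.4/3.2) = 89.4 − 22.65 = 66.75 dB(A).
Σ 10^(L/10) = 1.544e+07 → L_total = 10·log₁₀(1.544e+07) = 71.89 dB(A).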